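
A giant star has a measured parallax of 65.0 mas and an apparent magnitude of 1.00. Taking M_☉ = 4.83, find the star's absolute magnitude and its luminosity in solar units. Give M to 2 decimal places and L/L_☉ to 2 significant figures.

M ≈ 0.06; L/L_☉ ≈ 81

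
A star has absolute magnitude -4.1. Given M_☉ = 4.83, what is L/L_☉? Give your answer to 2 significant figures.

M − M_☉ = -4.1 − 4.83 = -8.930
L/L_☉ = 10^(−0.4 (M − M_☉)) = 10^3.572 = 3733

L/L_☉ ≈ 3700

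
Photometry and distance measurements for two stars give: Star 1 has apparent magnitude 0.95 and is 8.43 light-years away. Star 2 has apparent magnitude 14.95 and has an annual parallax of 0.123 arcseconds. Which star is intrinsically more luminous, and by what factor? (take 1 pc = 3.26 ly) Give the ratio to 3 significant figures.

Star 1 is more luminous, by a factor of 40300.

Star 1: d = 8.43 ly / 3.26 = 2.586 pc
Star 1: M = m − 5 log₁₀ d + 5 = 0.95 − 5·0.4126 + 5 = 3.887
Star 2: d = 1/p = 1/0.123″ = 8.130 pc
Star 2: M = m − 5 log₁₀ d + 5 = 14.95 − 5·0.9101 + 5 = 15.400
ΔM = M_1 − M_2 = 3.887 − (15.400) = -11.513; smaller M is more luminous → Star 1.
L ratio = 10^(0.4 |ΔM|) = 10^4.605 = 40270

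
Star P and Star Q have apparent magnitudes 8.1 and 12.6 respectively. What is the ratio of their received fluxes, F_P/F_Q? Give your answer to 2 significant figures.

F_P/F_Q ≈ 63

Magnitude difference = -4.5
Flux ratio = 10^(−0.4 Δm) = 10^(−0.4 × -4.5) = 10^1.800 = 63.10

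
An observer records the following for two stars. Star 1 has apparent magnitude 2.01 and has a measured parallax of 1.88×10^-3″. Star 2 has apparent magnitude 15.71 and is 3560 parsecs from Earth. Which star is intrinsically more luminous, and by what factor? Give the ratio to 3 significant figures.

Star 1 is more luminous, by a factor of 6740.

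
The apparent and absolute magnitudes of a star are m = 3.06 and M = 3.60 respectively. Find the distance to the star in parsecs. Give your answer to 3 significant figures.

d ≈ 7.80 pc

Distance modulus: m − M = 3.06 − (3.60) = -0.540
m − M = 5 log₁₀ d − 5
log₁₀ d = (m − M)/5 + 1 = 0.8920
d = 10^0.8920 = 7.798 pc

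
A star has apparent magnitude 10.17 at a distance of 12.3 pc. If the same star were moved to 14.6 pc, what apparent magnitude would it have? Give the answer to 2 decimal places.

Flux ∝ 1/d², so Δm = 5 log₁₀(d₂/d₁) = 5 log₁₀(14.6/12.3) = 0.372
m₂ = m₁ + Δm = 10.17 + (0.372) = 10.542

m ≈ 10.54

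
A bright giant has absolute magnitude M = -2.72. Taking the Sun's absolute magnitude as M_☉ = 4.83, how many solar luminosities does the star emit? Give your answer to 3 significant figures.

M − M_☉ = -2.72 − 4.83 = -7.550
L/L_☉ = 10^(−0.4 (M − M_☉)) = 10^3.020 = 1047

L/L_☉ ≈ 1050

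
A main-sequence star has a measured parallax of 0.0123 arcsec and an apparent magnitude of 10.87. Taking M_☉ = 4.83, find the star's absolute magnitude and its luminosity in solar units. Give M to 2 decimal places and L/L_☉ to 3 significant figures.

M ≈ 6.32; L/L_☉ ≈ 0.254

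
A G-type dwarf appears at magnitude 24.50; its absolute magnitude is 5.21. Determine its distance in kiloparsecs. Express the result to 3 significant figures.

d ≈ 72.1 kpc

μ = m − M = 19.290
m − M = 5 log₁₀ d − 5
log₁₀ d = (m − M)/5 + 1 = 4.8580
d = 10^4.8580 = 72110 pc
= 72.11 kpc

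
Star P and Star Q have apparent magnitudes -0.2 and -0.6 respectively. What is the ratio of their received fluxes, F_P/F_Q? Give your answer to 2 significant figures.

F_P/F_Q ≈ 0.69

Δm = -0.2 − (-0.6) = 0.4
Flux ratio = 10^(−0.4 Δm) = 10^(−0.4 × 0.4) = 10^-0.160 = 0.6918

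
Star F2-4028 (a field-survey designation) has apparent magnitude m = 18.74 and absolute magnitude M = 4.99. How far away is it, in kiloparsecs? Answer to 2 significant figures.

Distance modulus: m − M = 18.74 − (4.99) = 13.750
m − M = 5 log₁₀ d − 5
log₁₀ d = (m − M)/5 + 1 = 3.7500
d = 10^3.7500 = 5623 pc
= 5.623 kpc

d ≈ 5.6 kpc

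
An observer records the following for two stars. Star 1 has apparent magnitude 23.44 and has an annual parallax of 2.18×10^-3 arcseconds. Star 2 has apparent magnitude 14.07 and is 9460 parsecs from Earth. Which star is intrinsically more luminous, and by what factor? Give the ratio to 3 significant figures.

Star 2 is more luminous, by a factor of 2.38×10^6.

Star 1: d = 1/p = 1/2.18×10^-3″ = 458.7 pc
Star 1: M = m − 5 log₁₀ d + 5 = 23.44 − 5·2.6615 + 5 = 15.132
Star 2: M = m − 5 log₁₀ d + 5 = 14.07 − 5·3.9759 + 5 = -0.809
ΔM = M_1 − M_2 = 15.132 − (-0.809) = 15.942; smaller M is more luminous → Star 2.
L ratio = 10^(0.4 |ΔM|) = 10^6.377 = 2.381×10^6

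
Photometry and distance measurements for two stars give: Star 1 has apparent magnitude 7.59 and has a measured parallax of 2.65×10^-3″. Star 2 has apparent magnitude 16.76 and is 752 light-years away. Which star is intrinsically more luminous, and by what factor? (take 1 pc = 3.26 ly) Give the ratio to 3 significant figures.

Star 1 is more luminous, by a factor of 12500.

Star 1: d = 1/p = 1/2.65×10^-3″ = 377.4 pc
Star 1: M = m − 5 log₁₀ d + 5 = 7.59 − 5·2.5768 + 5 = -0.294
Star 2: d = 752 ly / 3.26 = 230.7 pc
Star 2: M = m − 5 log₁₀ d + 5 = 16.76 − 5·2.3630 + 5 = 9.945
ΔM = M_1 − M_2 = -0.294 − (9.945) = -10.239; smaller M is more luminous → Star 1.
L ratio = 10^(0.4 |ΔM|) = 10^4.096 = 12460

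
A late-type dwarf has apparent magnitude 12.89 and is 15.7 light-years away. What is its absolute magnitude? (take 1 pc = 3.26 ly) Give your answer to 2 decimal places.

M ≈ 14.48

d = 15.7 ly / 3.26 = 4.816 pc
5 log₁₀(d/10 pc) = 5 log₁₀(4.816) − 5 = -1.587
M = m − 5 log₁₀(d/10) = 12.89 + 1.587 = 14.477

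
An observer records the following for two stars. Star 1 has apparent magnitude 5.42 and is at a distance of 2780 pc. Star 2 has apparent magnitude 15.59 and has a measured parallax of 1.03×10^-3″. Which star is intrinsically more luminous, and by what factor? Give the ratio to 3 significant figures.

Star 1 is more luminous, by a factor of 95900.

Star 1: M = m − 5 log₁₀ d + 5 = 5.42 − 5·3.4440 + 5 = -6.800
Star 2: d = 1/p = 1/1.03×10^-3″ = 970.9 pc
Star 2: M = m − 5 log₁₀ d + 5 = 15.59 − 5·2.9872 + 5 = 5.654
ΔM = M_1 − M_2 = -6.800 − (5.654) = -12.454; smaller M is more luminous → Star 1.
L ratio = 10^(0.4 |ΔM|) = 10^4.982 = 95890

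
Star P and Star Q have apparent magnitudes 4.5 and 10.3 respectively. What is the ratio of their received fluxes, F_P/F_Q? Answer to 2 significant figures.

Δm = 4.5 − (10.3) = -5.8
Flux ratio = 10^(−0.4 Δm) = 10^(−0.4 × -5.8) = 10^2.320 = 208.9

F_P/F_Q ≈ 210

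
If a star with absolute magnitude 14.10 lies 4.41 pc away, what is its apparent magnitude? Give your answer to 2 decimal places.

m ≈ 12.32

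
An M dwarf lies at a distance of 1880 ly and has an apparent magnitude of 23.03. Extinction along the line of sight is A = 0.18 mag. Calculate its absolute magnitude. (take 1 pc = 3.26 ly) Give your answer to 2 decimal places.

d = 1880 ly / 3.26 = 576.7 pc
5 log₁₀(d/10 pc) = 5 log₁₀(576.7) − 5 = 8.805
M = m − 5 log₁₀(d/10) − A = 23.03 − 8.805 − 0.18 = 14.045

M ≈ 14.05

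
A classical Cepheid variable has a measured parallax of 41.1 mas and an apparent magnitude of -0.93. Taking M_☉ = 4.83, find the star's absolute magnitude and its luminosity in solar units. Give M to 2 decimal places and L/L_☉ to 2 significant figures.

M ≈ -2.86; L/L_☉ ≈ 1200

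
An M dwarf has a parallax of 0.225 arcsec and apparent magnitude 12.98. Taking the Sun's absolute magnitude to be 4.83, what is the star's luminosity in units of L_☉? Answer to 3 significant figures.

L/L_☉ ≈ 1.09×10^-4

d = 1/p = 1/0.225″ = 4.444 pc
M = m − 5 log₁₀ d + 5 = 12.98 − 5·0.6478 + 5 = 14.741
M − M_☉ = 14.741 − 4.83 = 9.911
L/L_☉ = 10^(−0.4 × 9.911) = 1.086×10^-4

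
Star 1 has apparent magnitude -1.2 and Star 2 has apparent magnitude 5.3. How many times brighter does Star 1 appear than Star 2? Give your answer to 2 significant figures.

400

Δm = -1.2 − (5.3) = -6.5
Flux ratio = 10^(−0.4 Δm) = 10^(−0.4 × -6.5) = 10^2.600 = 398.1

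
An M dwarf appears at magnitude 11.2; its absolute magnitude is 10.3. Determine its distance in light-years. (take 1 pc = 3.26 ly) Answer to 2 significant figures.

d ≈ 49 ly

μ = m − M = 0.900
m − M = 5 log₁₀ d − 5
log₁₀ d = (m − M)/5 + 1 = 1.1800
d = 10^1.1800 = 15.14 pc
= 49.34 ly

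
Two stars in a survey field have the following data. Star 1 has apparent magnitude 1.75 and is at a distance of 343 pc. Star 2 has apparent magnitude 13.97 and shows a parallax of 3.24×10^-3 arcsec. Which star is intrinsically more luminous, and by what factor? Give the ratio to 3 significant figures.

Star 1: M = m − 5 log₁₀ d + 5 = 1.75 − 5·2.5353 + 5 = -5.926
Star 2: d = 1/p = 1/3.24×10^-3″ = 308.6 pc
Star 2: M = m − 5 log₁₀ d + 5 = 13.97 − 5·2.4895 + 5 = 6.523
ΔM = M_1 − M_2 = -5.926 − (6.523) = -12.449; smaller M is more luminous → Star 1.
L ratio = 10^(0.4 |ΔM|) = 10^4.980 = 95430

Star 1 is more luminous, by a factor of 95400.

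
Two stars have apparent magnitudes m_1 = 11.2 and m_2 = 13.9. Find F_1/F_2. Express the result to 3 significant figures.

Magnitude difference = -2.7
Flux ratio = 10^(−0.4 Δm) = 10^(−0.4 × -2.7) = 10^1.080 = 12.02

F_1/F_2 ≈ 12.0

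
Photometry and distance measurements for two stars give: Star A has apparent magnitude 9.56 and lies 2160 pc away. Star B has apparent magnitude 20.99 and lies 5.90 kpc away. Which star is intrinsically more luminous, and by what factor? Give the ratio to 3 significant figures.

Star A is more luminous, by a factor of 5000.

Star A: M = m − 5 log₁₀ d + 5 = 9.56 − 5·3.3345 + 5 = -2.112
Star B: d = 5.90 kpc = 5900 pc
Star B: M = m − 5 log₁₀ d + 5 = 20.99 − 5·3.7709 + 5 = 7.136
ΔM = M_A − M_B = -2.112 − (7.136) = -9.248; smaller M is more luminous → Star A.
L ratio = 10^(0.4 |ΔM|) = 10^3.699 = 5003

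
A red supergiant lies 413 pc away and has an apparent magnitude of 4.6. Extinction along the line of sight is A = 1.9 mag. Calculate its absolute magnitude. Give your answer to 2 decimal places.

M ≈ -5.38

5 log₁₀(d/10 pc) = 5 log₁₀(413.0) − 5 = 8.080
M = m − 5 log₁₀(d/10) − A = 4.6 − 8.080 − 1.9 = -5.380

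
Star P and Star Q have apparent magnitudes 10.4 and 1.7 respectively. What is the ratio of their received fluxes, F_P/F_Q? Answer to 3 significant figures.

Magnitude difference = 8.7
Flux ratio = 10^(−0.4 Δm) = 10^(−0.4 × 8.7) = 10^-3.480 = 3.311×10^-4

F_P/F_Q ≈ 3.31×10^-4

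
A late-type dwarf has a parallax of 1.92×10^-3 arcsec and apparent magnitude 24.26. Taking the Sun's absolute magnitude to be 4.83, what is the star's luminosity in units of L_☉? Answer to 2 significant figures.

L/L_☉ ≈ 4.6×10^-5

d = 1/p = 1/1.92×10^-3″ = 520.8 pc
M = m − 5 log₁₀ d + 5 = 24.26 − 5·2.7167 + 5 = 15.677
M − M_☉ = 15.677 − 4.83 = 10.847
L/L_☉ = 10^(−0.4 × 10.847) = 4.586×10^-5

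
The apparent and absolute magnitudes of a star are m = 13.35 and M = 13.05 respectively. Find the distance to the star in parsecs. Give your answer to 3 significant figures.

Distance modulus: m − M = 13.35 − (13.05) = 0.300
m − M = 5 log₁₀ d − 5
log₁₀ d = (m − M)/5 + 1 = 1.0600
d = 10^1.0600 = 11.48 pc

d ≈ 11.5 pc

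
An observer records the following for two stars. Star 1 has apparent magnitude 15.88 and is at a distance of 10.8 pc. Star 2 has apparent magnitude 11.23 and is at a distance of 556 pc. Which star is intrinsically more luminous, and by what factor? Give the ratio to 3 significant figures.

Star 1: M = m − 5 log₁₀ d + 5 = 15.88 − 5·1.0334 + 5 = 15.713
Star 2: M = m − 5 log₁₀ d + 5 = 11.23 − 5·2.7451 + 5 = 2.505
ΔM = M_1 − M_2 = 15.713 − (2.505) = 13.208; smaller M is more luminous → Star 2.
L ratio = 10^(0.4 |ΔM|) = 10^5.283 = 192000

Star 2 is more luminous, by a factor of 192000.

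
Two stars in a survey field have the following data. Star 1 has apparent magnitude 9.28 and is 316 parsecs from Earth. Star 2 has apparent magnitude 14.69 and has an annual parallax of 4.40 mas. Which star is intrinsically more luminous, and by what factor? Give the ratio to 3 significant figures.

Star 1 is more luminous, by a factor of 282.

Star 1: M = m − 5 log₁₀ d + 5 = 9.28 − 5·2.4997 + 5 = 1.782
Star 2: p = 4.40 mas = 4.40×10^-3″ → d = 1/p = 227.3 pc
Star 2: M = m − 5 log₁₀ d + 5 = 14.69 − 5·2.3565 + 5 = 7.907
ΔM = M_1 − M_2 = 1.782 − (7.907) = -6.126; smaller M is more luminous → Star 1.
L ratio = 10^(0.4 |ΔM|) = 10^2.450 = 282.0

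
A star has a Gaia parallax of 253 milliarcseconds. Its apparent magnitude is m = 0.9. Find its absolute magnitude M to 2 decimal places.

p = 253 mas = 0.253″ → d = 1/p = 3.953 pc
5 log₁₀(d/10 pc) = 5 log₁₀(3.953) − 5 = -2.016
M = m − 5 log₁₀(d/10) = 0.9 + 2.016 = 2.916

M ≈ 2.92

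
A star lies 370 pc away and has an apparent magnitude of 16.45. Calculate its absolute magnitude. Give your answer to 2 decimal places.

5 log₁₀(d/10 pc) = 5 log₁₀(370.0) − 5 = 7.841
M = m − 5 log₁₀(d/10) = 16.45 − 7.841 = 8.609

M ≈ 8.61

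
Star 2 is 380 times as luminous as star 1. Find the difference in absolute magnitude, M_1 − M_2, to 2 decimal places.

Pogson: ΔM = −2.5 log₁₀(ratio) = −2.5 log₁₀(380) = −2.5 × 2.5798 = -6.449
Star 2 is brighter so has the smaller magnitude: M_1 − M_2 is positive.

M_1 − M_2 ≈ 6.45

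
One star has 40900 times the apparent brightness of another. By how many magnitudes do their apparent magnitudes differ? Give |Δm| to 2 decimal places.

|Δm| ≈ 11.53

Pogson: Δm = −2.5 log₁₀(ratio) = −2.5 log₁₀(40900) = −2.5 × 4.6117 = -11.529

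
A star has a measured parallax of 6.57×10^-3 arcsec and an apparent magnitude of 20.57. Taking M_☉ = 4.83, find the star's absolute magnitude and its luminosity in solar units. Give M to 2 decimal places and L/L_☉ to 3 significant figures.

d = 1/p = 1/6.57×10^-3″ = 152.2 pc
M = m − 5 log₁₀ d + 5 = 20.57 − 5·2.1824 + 5 = 14.658
M − M_☉ = 14.658 − 4.83 = 9.828
L/L_☉ = 10^(−0.4 × 9.828) = 1.172×10^-4

M ≈ 14.66; L/L_☉ ≈ 1.17×10^-4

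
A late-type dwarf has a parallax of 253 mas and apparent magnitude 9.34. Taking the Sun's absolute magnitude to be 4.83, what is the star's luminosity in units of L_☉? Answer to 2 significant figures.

L/L_☉ ≈ 2.5×10^-3

d = 1/p = 1000/253 mas = 3.953 pc
M = m − 5 log₁₀ d + 5 = 9.34 − 5·0.5969 + 5 = 11.356
M − M_☉ = 11.356 − 4.83 = 6.526
L/L_☉ = 10^(−0.4 × 6.526) = 2.453×10^-3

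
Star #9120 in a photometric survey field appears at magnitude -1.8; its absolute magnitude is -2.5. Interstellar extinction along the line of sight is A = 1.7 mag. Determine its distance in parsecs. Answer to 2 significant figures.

d ≈ 6.3 pc

m − M = 5 log₁₀(d/10 pc) + A  ⇒  -1.8 − (-2.5) − 1.7 = 5 log₁₀(d/10)
-1.000 = 5 log₁₀(d/10)
log₁₀ d = (m − M − A)/5 + 1 = 0.8000
d = 10^0.8000 = 6.310 pc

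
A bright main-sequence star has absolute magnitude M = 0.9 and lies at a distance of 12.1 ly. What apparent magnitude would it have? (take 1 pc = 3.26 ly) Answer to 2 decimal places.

d = 12.1 ly / 3.26 = 3.712 pc
m = M + 5 log₁₀ d − 5 = 0.9 + 5·0.5696 − 5 = -1.252

m ≈ -1.25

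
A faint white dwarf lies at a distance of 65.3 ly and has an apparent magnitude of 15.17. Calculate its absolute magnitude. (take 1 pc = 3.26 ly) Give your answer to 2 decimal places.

d = 65.3 ly / 3.26 = 20.03 pc
5 log₁₀(d/10 pc) = 5 log₁₀(20.03) − 5 = 1.508
M = m − 5 log₁₀(d/10) = 15.17 − 1.508 = 13.662

M ≈ 13.66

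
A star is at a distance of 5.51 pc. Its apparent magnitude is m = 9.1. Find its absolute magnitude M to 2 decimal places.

5 log₁₀(d/10 pc) = 5 log₁₀(5.510) − 5 = -1.294
M = m − 5 log₁₀(d/10) = 9.1 + 1.294 = 10.394

M ≈ 10.39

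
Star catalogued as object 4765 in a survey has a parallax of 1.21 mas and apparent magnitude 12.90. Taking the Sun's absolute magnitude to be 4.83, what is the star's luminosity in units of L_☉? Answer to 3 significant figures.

L/L_☉ ≈ 4.04

d = 1/p = 1000/1.21 mas = 826.4 pc
M = m − 5 log₁₀ d + 5 = 12.90 − 5·2.9172 + 5 = 3.314
M − M_☉ = 3.314 − 4.83 = -1.516
L/L_☉ = 10^(−0.4 × -1.516) = 4.040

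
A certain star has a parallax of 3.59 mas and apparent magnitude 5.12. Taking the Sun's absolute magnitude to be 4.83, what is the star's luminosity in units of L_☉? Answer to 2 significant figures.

d = 1/p = 1000/3.59 mas = 278.6 pc
M = m − 5 log₁₀ d + 5 = 5.12 − 5·2.4449 + 5 = -2.105
M − M_☉ = -2.105 − 4.83 = -6.935
L/L_☉ = 10^(−0.4 × -6.935) = 594.0

L/L_☉ ≈ 590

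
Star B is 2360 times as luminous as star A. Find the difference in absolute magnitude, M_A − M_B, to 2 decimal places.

Pogson: ΔM = −2.5 log₁₀(ratio) = −2.5 log₁₀(2360) = −2.5 × 3.3729 = -8.432
Star B is brighter so has the smaller magnitude: M_A − M_B is positive.

M_A − M_B ≈ 8.43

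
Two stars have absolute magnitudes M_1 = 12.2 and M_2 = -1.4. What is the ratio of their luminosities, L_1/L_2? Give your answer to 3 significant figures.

L_1/L_2 ≈ 3.63×10^-6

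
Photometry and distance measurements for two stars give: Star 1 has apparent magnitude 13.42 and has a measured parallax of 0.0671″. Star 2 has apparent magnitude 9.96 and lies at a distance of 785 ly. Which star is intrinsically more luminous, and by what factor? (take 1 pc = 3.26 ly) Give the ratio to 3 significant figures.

Star 1: d = 1/p = 1/0.0671″ = 14.90 pc
Star 1: M = m − 5 log₁₀ d + 5 = 13.42 − 5·1.1733 + 5 = 12.554
Star 2: d = 785 ly / 3.26 = 240.8 pc
Star 2: M = m − 5 log₁₀ d + 5 = 9.96 − 5·2.3817 + 5 = 3.052
ΔM = M_1 − M_2 = 12.554 − (3.052) = 9.502; smaller M is more luminous → Star 2.
L ratio = 10^(0.4 |ΔM|) = 10^3.801 = 6320

Star 2 is more luminous, by a factor of 6320.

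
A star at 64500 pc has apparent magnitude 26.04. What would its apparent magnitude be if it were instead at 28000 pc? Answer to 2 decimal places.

m ≈ 24.23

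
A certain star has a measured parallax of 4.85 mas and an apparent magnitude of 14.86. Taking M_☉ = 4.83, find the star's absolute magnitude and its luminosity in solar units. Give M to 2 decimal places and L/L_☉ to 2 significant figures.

d = 1/p = 1000/4.85 mas = 206.2 pc
M = m − 5 log₁₀ d + 5 = 14.86 − 5·2.3143 + 5 = 8.289
M − M_☉ = 8.289 − 4.83 = 3.459
L/L_☉ = 10^(−0.4 × 3.459) = 0.04135

M ≈ 8.29; L/L_☉ ≈ 0.041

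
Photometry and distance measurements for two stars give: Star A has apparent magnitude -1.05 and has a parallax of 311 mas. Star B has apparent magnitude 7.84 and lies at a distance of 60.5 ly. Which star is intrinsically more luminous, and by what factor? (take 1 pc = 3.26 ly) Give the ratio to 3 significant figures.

Star A: p = 311 mas = 0.311″ → d = 1/p = 3.215 pc
Star A: M = m − 5 log₁₀ d + 5 = -1.05 − 5·0.5072 + 5 = 1.414
Star B: d = 60.5 ly / 3.26 = 18.56 pc
Star B: M = m − 5 log₁₀ d + 5 = 7.84 − 5·1.2685 + 5 = 6.497
ΔM = M_A − M_B = 1.414 − (6.497) = -5.084; smaller M is more luminous → Star A.
L ratio = 10^(0.4 |ΔM|) = 10^2.033 = 108.0

Star A is more luminous, by a factor of 108.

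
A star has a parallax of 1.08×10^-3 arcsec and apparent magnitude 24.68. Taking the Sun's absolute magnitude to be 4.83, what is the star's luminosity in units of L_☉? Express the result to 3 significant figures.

L/L_☉ ≈ 9.84×10^-5

d = 1/p = 1/1.08×10^-3″ = 925.9 pc
M = m − 5 log₁₀ d + 5 = 24.68 − 5·2.9666 + 5 = 14.847
M − M_☉ = 14.847 − 4.83 = 10.017
L/L_☉ = 10^(−0.4 × 10.017) = 9.844×10^-5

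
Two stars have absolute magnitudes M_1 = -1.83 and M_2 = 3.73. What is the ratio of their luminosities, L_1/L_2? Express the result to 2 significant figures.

L_1/L_2 ≈ 170

ΔM = M_1 − M_2 = -5.56
L_1/L_2 = 10^(−0.4 ΔM) = 10^2.224 = 167.5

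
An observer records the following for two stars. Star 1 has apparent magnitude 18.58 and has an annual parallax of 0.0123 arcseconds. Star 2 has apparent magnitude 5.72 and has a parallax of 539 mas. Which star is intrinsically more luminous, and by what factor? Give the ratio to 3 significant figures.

Star 2 is more luminous, by a factor of 72.5.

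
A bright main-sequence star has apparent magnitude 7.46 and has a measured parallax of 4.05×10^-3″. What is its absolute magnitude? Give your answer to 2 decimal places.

d = 1/p = 1/4.05×10^-3″ = 246.9 pc
5 log₁₀(d/10 pc) = 5 log₁₀(246.9) − 5 = 6.963
M = m − 5 log₁₀(d/10) = 7.46 − 6.963 = 0.497

M ≈ 0.50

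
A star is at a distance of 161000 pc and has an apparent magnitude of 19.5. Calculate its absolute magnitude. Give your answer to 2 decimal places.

M ≈ -1.53

5 log₁₀(d/10 pc) = 5 log₁₀(161000) − 5 = 21.034
M = m − 5 log₁₀(d/10) = 19.5 − 21.034 = -1.534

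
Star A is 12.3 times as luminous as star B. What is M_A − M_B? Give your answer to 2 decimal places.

Pogson: ΔM = −2.5 log₁₀(ratio) = −2.5 log₁₀(12.3) = −2.5 × 1.0899 = -2.725
Star A is brighter, so it has the smaller magnitude: the difference is negative.

M_A − M_B ≈ -2.72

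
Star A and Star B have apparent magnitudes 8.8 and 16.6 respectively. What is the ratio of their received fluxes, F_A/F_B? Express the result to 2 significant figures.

F_A/F_B ≈ 1300

Δm = 8.8 − (16.6) = -7.8
Flux ratio = 10^(−0.4 Δm) = 10^(−0.4 × -7.8) = 10^3.120 = 1318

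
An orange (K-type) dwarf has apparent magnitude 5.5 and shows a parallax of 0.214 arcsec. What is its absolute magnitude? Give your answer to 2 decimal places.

M ≈ 7.15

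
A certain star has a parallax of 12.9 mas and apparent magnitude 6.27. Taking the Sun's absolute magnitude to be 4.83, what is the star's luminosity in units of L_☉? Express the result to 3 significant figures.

d = 1/p = 1000/12.9 mas = 77.52 pc
M = m − 5 log₁₀ d + 5 = 6.27 − 5·1.8894 + 5 = 1.823
M − M_☉ = 1.823 − 4.83 = -3.007
L/L_☉ = 10^(−0.4 × -3.007) = 15.95

L/L_☉ ≈ 16.0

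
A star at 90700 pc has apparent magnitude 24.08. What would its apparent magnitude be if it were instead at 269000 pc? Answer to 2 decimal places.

m ≈ 26.44

Flux ∝ 1/d², so Δm = 5 log₁₀(d₂/d₁) = 5 log₁₀(269000/90700) = 2.361
m₂ = m₁ + Δm = 24.08 + (2.361) = 26.441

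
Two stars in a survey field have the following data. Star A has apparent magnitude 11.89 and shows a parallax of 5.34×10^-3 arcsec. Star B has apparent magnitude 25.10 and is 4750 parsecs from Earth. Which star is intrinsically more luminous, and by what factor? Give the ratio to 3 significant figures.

Star A is more luminous, by a factor of 299.

Star A: d = 1/p = 1/5.34×10^-3″ = 187.3 pc
Star A: M = m − 5 log₁₀ d + 5 = 11.89 − 5·2.2725 + 5 = 5.528
Star B: M = m − 5 log₁₀ d + 5 = 25.10 − 5·3.6767 + 5 = 11.717
ΔM = M_A − M_B = 5.528 − (11.717) = -6.189; smaller M is more luminous → Star A.
L ratio = 10^(0.4 |ΔM|) = 10^2.476 = 298.9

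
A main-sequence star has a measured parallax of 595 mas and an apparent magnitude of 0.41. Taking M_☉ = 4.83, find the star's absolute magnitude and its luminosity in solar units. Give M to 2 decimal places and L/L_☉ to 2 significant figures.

M ≈ 4.28; L/L_☉ ≈ 1.7

d = 1/p = 1000/595 mas = 1.681 pc
M = m − 5 log₁₀ d + 5 = 0.41 − 5·0.2255 + 5 = 4.283
M − M_☉ = 4.283 − 4.83 = -0.547
L/L_☉ = 10^(−0.4 × -0.547) = 1.656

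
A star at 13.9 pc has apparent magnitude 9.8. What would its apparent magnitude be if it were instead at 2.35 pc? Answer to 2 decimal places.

Flux ∝ 1/d², so Δm = 5 log₁₀(d₂/d₁) = 5 log₁₀(2.35/13.9) = -3.860
m₂ = m₁ + Δm = 9.8 + (-3.860) = 5.940

m ≈ 5.94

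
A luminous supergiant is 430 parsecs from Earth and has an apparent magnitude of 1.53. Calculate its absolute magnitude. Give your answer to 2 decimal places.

M ≈ -6.64

5 log₁₀(d/10 pc) = 5 log₁₀(430.0) − 5 = 8.167
M = m − 5 log₁₀(d/10) = 1.53 − 8.167 = -6.637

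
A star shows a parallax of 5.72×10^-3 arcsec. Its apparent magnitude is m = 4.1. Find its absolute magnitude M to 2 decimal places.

M ≈ -2.11

d = 1/p = 1/5.72×10^-3″ = 174.8 pc
5 log₁₀(d/10 pc) = 5 log₁₀(174.8) − 5 = 6.213
M = m − 5 log₁₀(d/10) = 4.1 − 6.213 = -2.113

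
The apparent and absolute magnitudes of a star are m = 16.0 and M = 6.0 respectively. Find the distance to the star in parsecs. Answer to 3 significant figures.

d ≈ 1000 pc

μ = m − M = 10.000
m − M = 5 log₁₀ d − 5
log₁₀ d = (m − M)/5 + 1 = 3.0000
d = 10^3.0000 = 1000 pc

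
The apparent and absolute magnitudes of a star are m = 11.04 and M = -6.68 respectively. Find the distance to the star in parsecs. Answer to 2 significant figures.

d ≈ 35000 pc

μ = m − M = 17.720
m − M = 5 log₁₀ d − 5
log₁₀ d = (m − M)/5 + 1 = 4.5440
d = 10^4.5440 = 34990 pc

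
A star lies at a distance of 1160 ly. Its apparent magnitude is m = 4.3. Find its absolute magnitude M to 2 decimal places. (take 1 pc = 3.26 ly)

M ≈ -3.46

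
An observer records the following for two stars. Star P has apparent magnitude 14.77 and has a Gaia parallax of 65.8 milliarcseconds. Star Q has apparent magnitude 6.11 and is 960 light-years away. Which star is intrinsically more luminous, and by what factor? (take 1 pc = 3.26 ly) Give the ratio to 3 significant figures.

Star Q is more luminous, by a factor of 1.09×10^6.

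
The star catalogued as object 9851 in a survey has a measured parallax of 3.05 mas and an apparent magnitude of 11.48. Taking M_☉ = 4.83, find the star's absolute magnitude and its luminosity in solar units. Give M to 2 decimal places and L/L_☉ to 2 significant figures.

M ≈ 3.90; L/L_☉ ≈ 2.4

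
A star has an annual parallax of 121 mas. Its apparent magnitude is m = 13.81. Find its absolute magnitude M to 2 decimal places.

M ≈ 14.22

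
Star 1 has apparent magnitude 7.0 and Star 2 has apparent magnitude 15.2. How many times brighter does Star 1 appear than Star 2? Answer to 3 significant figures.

Δm = 7.0 − (15.2) = -8.2
Flux ratio = 10^(−0.4 Δm) = 10^(−0.4 × -8.2) = 10^3.280 = 1905

1910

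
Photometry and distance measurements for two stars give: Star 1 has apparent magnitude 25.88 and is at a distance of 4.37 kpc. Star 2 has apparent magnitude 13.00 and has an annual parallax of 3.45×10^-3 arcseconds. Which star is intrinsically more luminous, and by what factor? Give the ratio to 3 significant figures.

Star 2 is more luminous, by a factor of 624.

Star 1: d = 4.37 kpc = 4370 pc
Star 1: M = m − 5 log₁₀ d + 5 = 25.88 − 5·3.6405 + 5 = 12.678
Star 2: d = 1/p = 1/3.45×10^-3″ = 289.9 pc
Star 2: M = m − 5 log₁₀ d + 5 = 13.00 − 5·2.4622 + 5 = 5.689
ΔM = M_1 − M_2 = 12.678 − (5.689) = 6.988; smaller M is more luminous → Star 2.
L ratio = 10^(0.4 |ΔM|) = 10^2.795 = 624.3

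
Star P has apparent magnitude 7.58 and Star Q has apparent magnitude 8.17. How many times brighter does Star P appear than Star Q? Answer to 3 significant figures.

Magnitude difference = -0.59
Flux ratio = 10^(−0.4 Δm) = 10^(−0.4 × -0.59) = 10^0.236 = 1.722

1.72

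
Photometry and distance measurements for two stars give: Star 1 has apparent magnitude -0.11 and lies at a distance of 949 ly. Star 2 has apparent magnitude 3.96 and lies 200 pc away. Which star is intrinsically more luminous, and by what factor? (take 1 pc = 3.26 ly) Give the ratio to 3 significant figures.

Star 1 is more luminous, by a factor of 90.0.

Star 1: d = 949 ly / 3.26 = 291.1 pc
Star 1: M = m − 5 log₁₀ d + 5 = -0.11 − 5·2.4640 + 5 = -7.430
Star 2: M = m − 5 log₁₀ d + 5 = 3.96 − 5·2.3010 + 5 = -2.545
ΔM = M_1 − M_2 = -7.430 − (-2.545) = -4.885; smaller M is more luminous → Star 1.
L ratio = 10^(0.4 |ΔM|) = 10^1.954 = 89.96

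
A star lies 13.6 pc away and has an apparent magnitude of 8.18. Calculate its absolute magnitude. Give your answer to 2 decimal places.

M ≈ 7.51

5 log₁₀(d/10 pc) = 5 log₁₀(13.60) − 5 = 0.668
M = m − 5 log₁₀(d/10) = 8.18 − 0.668 = 7.512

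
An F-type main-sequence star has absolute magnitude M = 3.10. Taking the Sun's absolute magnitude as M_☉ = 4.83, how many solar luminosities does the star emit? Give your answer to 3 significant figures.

L/L_☉ ≈ 4.92

M − M_☉ = 3.10 − 4.83 = -1.730
L/L_☉ = 10^(−0.4 (M − M_☉)) = 10^0.692 = 4.920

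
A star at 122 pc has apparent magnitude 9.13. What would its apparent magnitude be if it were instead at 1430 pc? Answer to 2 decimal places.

m ≈ 14.47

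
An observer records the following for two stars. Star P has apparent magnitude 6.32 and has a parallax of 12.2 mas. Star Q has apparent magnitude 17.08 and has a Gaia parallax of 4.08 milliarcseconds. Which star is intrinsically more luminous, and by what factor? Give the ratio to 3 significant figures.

Star P: p = 12.2 mas = 0.0122″ → d = 1/p = 81.97 pc
Star P: M = m − 5 log₁₀ d + 5 = 6.32 − 5·1.9136 + 5 = 1.752
Star Q: p = 4.08 mas = 4.08×10^-3″ → d = 1/p = 245.1 pc
Star Q: M = m − 5 log₁₀ d + 5 = 17.08 − 5·2.3893 + 5 = 10.133
ΔM = M_P − M_Q = 1.752 − (10.133) = -8.382; smaller M is more luminous → Star P.
L ratio = 10^(0.4 |ΔM|) = 10^3.353 = 2252

Star P is more luminous, by a factor of 2250.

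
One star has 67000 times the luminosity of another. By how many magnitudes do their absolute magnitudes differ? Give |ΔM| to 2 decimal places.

|ΔM| ≈ 12.07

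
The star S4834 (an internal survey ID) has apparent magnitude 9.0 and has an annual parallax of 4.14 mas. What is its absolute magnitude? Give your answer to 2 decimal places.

p = 4.14 mas = 4.14×10^-3″ → d = 1/p = 241.5 pc
5 log₁₀(d/10 pc) = 5 log₁₀(241.5) − 5 = 6.915
M = m − 5 log₁₀(d/10) = 9.0 − 6.915 = 2.085

M ≈ 2.09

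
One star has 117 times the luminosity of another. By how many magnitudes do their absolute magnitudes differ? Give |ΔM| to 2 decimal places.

Pogson: ΔM = −2.5 log₁₀(ratio) = −2.5 log₁₀(117) = −2.5 × 2.0682 = -5.170

|ΔM| ≈ 5.17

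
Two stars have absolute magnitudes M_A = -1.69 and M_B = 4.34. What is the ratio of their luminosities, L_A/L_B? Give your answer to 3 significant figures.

L_A/L_B ≈ 258

ΔM = M_A − M_B = -6.03
L_A/L_B = 10^(−0.4 ΔM) = 10^2.412 = 258.2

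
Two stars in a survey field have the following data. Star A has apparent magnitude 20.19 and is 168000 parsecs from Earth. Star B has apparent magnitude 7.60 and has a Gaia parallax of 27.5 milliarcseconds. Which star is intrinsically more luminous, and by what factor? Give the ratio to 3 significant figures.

Star A: M = m − 5 log₁₀ d + 5 = 20.19 − 5·5.2253 + 5 = -0.937
Star B: p = 27.5 mas = 0.0275″ → d = 1/p = 36.36 pc
Star B: M = m − 5 log₁₀ d + 5 = 7.60 − 5·1.5607 + 5 = 4.797
ΔM = M_A − M_B = -0.937 − (4.797) = -5.733; smaller M is more luminous → Star A.
L ratio = 10^(0.4 |ΔM|) = 10^2.293 = 196.5

Star A is more luminous, by a factor of 196.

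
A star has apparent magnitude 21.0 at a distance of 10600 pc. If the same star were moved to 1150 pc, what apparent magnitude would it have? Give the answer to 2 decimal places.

m ≈ 16.18

Flux ∝ 1/d², so Δm = 5 log₁₀(d₂/d₁) = 5 log₁₀(1150/10600) = -4.823
m₂ = m₁ + Δm = 21.0 + (-4.823) = 16.177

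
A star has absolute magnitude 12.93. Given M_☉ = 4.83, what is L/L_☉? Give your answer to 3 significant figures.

L/L_☉ ≈ 5.75×10^-4

M − M_☉ = 12.93 − 4.83 = 8.100
L/L_☉ = 10^(−0.4 (M − M_☉)) = 10^-3.240 = 5.754×10^-4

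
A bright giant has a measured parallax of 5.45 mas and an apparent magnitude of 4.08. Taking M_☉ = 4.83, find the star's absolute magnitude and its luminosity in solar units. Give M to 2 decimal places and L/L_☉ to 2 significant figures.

M ≈ -2.24; L/L_☉ ≈ 670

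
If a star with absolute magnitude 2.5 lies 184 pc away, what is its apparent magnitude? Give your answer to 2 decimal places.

m = M + 5 log₁₀ d − 5 = 2.5 + 5·2.2648 − 5 = 8.824

m ≈ 8.82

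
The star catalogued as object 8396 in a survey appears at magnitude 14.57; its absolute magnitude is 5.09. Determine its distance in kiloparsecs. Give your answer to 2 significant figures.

d ≈ 0.79 kpc

Distance modulus: m − M = 14.57 − (5.09) = 9.480
m − M = 5 log₁₀ d − 5
log₁₀ d = (m − M)/5 + 1 = 2.8960
d = 10^2.8960 = 787.0 pc
= 0.7870 kpc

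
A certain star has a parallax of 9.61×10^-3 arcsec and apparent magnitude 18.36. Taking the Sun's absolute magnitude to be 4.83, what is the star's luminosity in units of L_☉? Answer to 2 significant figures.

L/L_☉ ≈ 4.2×10^-4

d = 1/p = 1/9.61×10^-3″ = 104.1 pc
M = m − 5 log₁₀ d + 5 = 18.36 − 5·2.0173 + 5 = 13.274
M − M_☉ = 13.274 − 4.83 = 8.444
L/L_☉ = 10^(−0.4 × 8.444) = 4.193×10^-4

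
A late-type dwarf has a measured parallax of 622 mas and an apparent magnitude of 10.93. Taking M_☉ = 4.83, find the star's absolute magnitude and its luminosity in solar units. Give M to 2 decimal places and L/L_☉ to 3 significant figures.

d = 1/p = 1000/622 mas = 1.608 pc
M = m − 5 log₁₀ d + 5 = 10.93 − 5·0.2062 + 5 = 14.899
M − M_☉ = 14.899 − 4.83 = 10.069
L/L_☉ = 10^(−0.4 × 10.069) = 9.385×10^-5

M ≈ 14.90; L/L_☉ ≈ 9.38×10^-5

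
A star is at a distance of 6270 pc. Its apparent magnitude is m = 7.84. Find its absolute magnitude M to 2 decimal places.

5 log₁₀(d/10 pc) = 5 log₁₀(6270) − 5 = 13.986
M = m − 5 log₁₀(d/10) = 7.84 − 13.986 = -6.146

M ≈ -6.15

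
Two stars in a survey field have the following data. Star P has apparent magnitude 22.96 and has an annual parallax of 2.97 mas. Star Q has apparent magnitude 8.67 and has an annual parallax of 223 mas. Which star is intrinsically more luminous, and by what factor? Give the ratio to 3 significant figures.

Star Q is more luminous, by a factor of 92.2.

Star P: p = 2.97 mas = 2.97×10^-3″ → d = 1/p = 336.7 pc
Star P: M = m − 5 log₁₀ d + 5 = 22.96 − 5·2.5272 + 5 = 15.324
Star Q: p = 223 mas = 0.223″ → d = 1/p = 4.484 pc
Star Q: M = m − 5 log₁₀ d + 5 = 8.67 − 5·0.6517 + 5 = 10.412
ΔM = M_P − M_Q = 15.324 − (10.412) = 4.912; smaller M is more luminous → Star Q.
L ratio = 10^(0.4 |ΔM|) = 10^1.965 = 92.24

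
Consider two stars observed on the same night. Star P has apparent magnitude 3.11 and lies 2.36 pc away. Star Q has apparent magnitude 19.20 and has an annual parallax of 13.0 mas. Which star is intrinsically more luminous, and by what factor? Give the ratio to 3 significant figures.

Star P: M = m − 5 log₁₀ d + 5 = 3.11 − 5·0.3729 + 5 = 6.245
Star Q: p = 13.0 mas = 0.0130″ → d = 1/p = 76.92 pc
Star Q: M = m − 5 log₁₀ d + 5 = 19.20 − 5·1.8861 + 5 = 14.770
ΔM = M_P − M_Q = 6.245 − (14.770) = -8.524; smaller M is more luminous → Star P.
L ratio = 10^(0.4 |ΔM|) = 10^3.410 = 2569

Star P is more luminous, by a factor of 2570.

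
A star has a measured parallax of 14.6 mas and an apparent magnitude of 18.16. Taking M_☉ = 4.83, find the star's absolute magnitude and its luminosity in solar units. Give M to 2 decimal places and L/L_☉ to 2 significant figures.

d = 1/p = 1000/14.6 mas = 68.49 pc
M = m − 5 log₁₀ d + 5 = 18.16 − 5·1.8356 + 5 = 13.982
M − M_☉ = 13.982 − 4.83 = 9.152
L/L_☉ = 10^(−0.4 × 9.152) = 2.184×10^-4

M ≈ 13.98; L/L_☉ ≈ 2.2×10^-4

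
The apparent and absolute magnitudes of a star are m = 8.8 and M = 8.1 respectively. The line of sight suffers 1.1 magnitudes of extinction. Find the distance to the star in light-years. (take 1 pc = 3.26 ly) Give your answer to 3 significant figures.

d ≈ 27.1 ly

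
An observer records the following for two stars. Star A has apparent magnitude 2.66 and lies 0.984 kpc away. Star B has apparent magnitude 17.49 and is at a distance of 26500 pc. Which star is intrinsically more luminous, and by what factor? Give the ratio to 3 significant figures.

Star A is more luminous, by a factor of 1180.

Star A: d = 0.984 kpc = 984.0 pc
Star A: M = m − 5 log₁₀ d + 5 = 2.66 − 5·2.9930 + 5 = -7.305
Star B: M = m − 5 log₁₀ d + 5 = 17.49 − 5·4.4232 + 5 = 0.374
ΔM = M_A − M_B = -7.305 − (0.374) = -7.679; smaller M is more luminous → Star A.
L ratio = 10^(0.4 |ΔM|) = 10^3.071 = 1179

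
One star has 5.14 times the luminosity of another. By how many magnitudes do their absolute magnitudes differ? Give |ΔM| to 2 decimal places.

Pogson: ΔM = −2.5 log₁₀(ratio) = −2.5 log₁₀(5.14) = −2.5 × 0.7110 = -1.777

|ΔM| ≈ 1.78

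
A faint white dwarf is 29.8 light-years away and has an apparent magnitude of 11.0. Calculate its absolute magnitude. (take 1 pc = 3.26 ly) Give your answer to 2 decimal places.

d = 29.8 ly / 3.26 = 9.141 pc
5 log₁₀(d/10 pc) = 5 log₁₀(9.141) − 5 = -0.195
M = m − 5 log₁₀(d/10) = 11.0 + 0.195 = 11.195

M ≈ 11.20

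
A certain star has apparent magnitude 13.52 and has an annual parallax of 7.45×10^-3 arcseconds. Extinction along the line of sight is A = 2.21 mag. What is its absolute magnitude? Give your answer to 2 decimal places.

M ≈ 5.67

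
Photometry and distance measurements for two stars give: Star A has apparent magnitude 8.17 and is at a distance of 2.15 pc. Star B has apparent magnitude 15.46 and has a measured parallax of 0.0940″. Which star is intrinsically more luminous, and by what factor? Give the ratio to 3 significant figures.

Star A: M = m − 5 log₁₀ d + 5 = 8.17 − 5·0.3324 + 5 = 11.508
Star B: d = 1/p = 1/0.0940″ = 10.64 pc
Star B: M = m − 5 log₁₀ d + 5 = 15.46 − 5·1.0269 + 5 = 15.326
ΔM = M_A − M_B = 11.508 − (15.326) = -3.818; smaller M is more luminous → Star A.
L ratio = 10^(0.4 |ΔM|) = 10^1.527 = 33.66

Star A is more luminous, by a factor of 33.7.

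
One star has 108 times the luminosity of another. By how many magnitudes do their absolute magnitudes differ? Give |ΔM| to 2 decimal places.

|ΔM| ≈ 5.08

Pogson: ΔM = −2.5 log₁₀(ratio) = −2.5 log₁₀(108) = −2.5 × 2.0334 = -5.084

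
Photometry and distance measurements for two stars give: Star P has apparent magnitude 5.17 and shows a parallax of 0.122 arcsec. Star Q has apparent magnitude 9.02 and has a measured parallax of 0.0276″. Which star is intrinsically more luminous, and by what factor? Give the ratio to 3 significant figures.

Star P is more luminous, by a factor of 1.77.

Star P: d = 1/p = 1/0.122″ = 8.197 pc
Star P: M = m − 5 log₁₀ d + 5 = 5.17 − 5·0.9136 + 5 = 5.602
Star Q: d = 1/p = 1/0.0276″ = 36.23 pc
Star Q: M = m − 5 log₁₀ d + 5 = 9.02 − 5·1.5591 + 5 = 6.225
ΔM = M_P − M_Q = 5.602 − (6.225) = -0.623; smaller M is more luminous → Star P.
L ratio = 10^(0.4 |ΔM|) = 10^0.249 = 1.775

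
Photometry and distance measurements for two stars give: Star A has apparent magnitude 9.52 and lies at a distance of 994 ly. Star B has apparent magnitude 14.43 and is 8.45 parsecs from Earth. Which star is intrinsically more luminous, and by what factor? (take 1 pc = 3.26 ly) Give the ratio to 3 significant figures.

Star A: d = 994 ly / 3.26 = 304.9 pc
Star A: M = m − 5 log₁₀ d + 5 = 9.52 − 5·2.4842 + 5 = 2.099
Star B: M = m − 5 log₁₀ d + 5 = 14.43 − 5·0.9269 + 5 = 14.796
ΔM = M_A − M_B = 2.099 − (14.796) = -12.697; smaller M is more luminous → Star A.
L ratio = 10^(0.4 |ΔM|) = 10^5.079 = 119800

Star A is more luminous, by a factor of 120000.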